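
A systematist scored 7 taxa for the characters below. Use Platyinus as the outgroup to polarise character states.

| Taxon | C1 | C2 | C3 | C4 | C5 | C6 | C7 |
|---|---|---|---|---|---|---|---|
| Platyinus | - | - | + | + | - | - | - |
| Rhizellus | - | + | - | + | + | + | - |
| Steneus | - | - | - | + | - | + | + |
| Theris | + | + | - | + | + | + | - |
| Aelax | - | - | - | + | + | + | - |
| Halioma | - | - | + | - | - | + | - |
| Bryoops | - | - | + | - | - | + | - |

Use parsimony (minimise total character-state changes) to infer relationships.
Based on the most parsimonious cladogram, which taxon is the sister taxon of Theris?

Character polarity is set by the outgroup: the derived state is whichever differs from the outgroup's state, so for C3, C4 the derived state is '-', and for the remaining characters it is '+'.
C1 (derived state '+') is unique to Theris (autapomorphy; uninformative for grouping).
C2 (derived state '+') is shared by Rhizellus and Theris — a synapomorphy uniting that clade.
C3 (derived state '-') is shared by Aelax, Rhizellus, Steneus, and Theris — a synapomorphy uniting that clade.
Only Bryoops and Halioma show the derived state '-' for C4, supporting them as a clade.
C5 (derived state '+') is shared by Aelax, Rhizellus, and Theris — a synapomorphy uniting that clade.
All ingroup taxa share the derived state '+' for C6; it defines the ingroup but does not resolve relationships within it.
C7 (derived state '+') is unique to Steneus (autapomorphy; uninformative for grouping).
Most parsimonious ingroup topology: ((((Rhizellus,Theris),Aelax),Steneus),(Halioma,Bryoops)).
Theris and Rhizellus form a cherry on this tree, so they are sister taxa.

Rhizellus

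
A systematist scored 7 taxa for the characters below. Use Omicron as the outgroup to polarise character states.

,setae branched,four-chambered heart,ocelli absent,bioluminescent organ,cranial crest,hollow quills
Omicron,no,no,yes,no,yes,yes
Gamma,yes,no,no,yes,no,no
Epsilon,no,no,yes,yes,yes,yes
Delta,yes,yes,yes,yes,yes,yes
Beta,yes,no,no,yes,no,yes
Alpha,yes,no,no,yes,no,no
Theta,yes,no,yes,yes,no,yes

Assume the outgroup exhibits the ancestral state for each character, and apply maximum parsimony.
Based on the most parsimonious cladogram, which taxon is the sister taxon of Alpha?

Character polarity is set by the outgroup: the derived state is whichever differs from the outgroup's state, so for ocelli absent, cranial crest, hollow quills the derived state is 'no', and for the remaining characters it is 'yes'.
setae branched: derived state 'yes' in Alpha, Beta, Delta, Gamma, and Theta only — synapomorphy for {Alpha, Beta, Delta, Gamma, Theta}.
four-chambered heart (derived state 'yes') is unique to Delta (autapomorphy; uninformative for grouping).
Only Alpha, Beta, and Gamma show the derived state 'no' for ocelli absent, supporting them as a clade.
All ingroup taxa share the derived state 'yes' for bioluminescent organ; it defines the ingroup but does not resolve relationships within it.
cranial crest (derived state 'no') is shared by Alpha, Beta, Gamma, and Theta — a synapomorphy uniting that clade.
hollow quills: derived state 'no' in Alpha and Gamma only — synapomorphy for {Alpha, Gamma}.
Most parsimonious ingroup topology: (((((Gamma,Alpha),Beta),Theta),Delta),Epsilon).
Alpha and Gamma form a cherry on this tree, so they are sister taxa.

Gamma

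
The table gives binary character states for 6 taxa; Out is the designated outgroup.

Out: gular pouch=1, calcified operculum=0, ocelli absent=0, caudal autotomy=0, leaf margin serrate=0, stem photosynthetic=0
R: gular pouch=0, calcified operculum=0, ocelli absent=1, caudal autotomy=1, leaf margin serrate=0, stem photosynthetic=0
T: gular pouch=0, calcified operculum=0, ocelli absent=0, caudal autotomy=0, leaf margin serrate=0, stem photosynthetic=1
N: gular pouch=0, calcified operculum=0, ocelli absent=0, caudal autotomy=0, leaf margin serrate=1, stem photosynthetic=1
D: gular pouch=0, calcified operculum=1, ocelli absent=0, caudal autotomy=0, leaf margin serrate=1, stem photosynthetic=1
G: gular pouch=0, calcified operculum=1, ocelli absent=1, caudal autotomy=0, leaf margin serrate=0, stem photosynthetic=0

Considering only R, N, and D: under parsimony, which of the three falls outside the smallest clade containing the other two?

Character polarity is set by the outgroup: the derived state is whichever differs from the outgroup's state, so for gular pouch the derived state is '0', and for the remaining characters it is '1'.
gular pouch (derived state '0') is shared by all ingroup taxa — unites the whole ingroup.
calcified operculum groups D and G, which is incompatible with the clades supported by the remaining characters; treating it as convergent (homoplasy) costs fewer steps than any alternative tree.
ocelli absent (derived state '1') is shared by G and R — a synapomorphy uniting that clade.
caudal autotomy: derived state '1' in R only — an autapomorphy, so it tells us nothing about relationships among taxa.
Only D and N show the derived state '1' for leaf margin serrate, supporting them as a clade.
Only D, N, and T show the derived state '1' for stem photosynthetic, supporting them as a clade.
Most parsimonious ingroup topology: ((R,G),(T,(N,D))).
N and D share a more recent common ancestor with each other than either does with R, so R is the least closely related of the three.

R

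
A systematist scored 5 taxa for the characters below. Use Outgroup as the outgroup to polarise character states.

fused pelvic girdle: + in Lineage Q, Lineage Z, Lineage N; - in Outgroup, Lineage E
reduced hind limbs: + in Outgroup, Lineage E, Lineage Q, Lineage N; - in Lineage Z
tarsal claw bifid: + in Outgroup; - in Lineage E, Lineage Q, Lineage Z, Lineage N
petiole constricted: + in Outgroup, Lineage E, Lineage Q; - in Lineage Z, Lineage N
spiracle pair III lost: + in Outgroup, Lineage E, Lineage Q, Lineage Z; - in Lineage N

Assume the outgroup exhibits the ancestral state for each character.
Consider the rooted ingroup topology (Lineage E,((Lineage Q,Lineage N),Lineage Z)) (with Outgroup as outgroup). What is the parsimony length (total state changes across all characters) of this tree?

Map each character onto (Lineage E,((Lineage Q,Lineage N),Lineage Z)) (rooted by Outgroup) and count the minimum state changes it requires (Fitch parsimony):
fused pelvic girdle: 1; reduced hind limbs: 1; tarsal claw bifid: 1; petiole constricted: 2; spiracle pair III lost: 1.
Total tree length = 6.

6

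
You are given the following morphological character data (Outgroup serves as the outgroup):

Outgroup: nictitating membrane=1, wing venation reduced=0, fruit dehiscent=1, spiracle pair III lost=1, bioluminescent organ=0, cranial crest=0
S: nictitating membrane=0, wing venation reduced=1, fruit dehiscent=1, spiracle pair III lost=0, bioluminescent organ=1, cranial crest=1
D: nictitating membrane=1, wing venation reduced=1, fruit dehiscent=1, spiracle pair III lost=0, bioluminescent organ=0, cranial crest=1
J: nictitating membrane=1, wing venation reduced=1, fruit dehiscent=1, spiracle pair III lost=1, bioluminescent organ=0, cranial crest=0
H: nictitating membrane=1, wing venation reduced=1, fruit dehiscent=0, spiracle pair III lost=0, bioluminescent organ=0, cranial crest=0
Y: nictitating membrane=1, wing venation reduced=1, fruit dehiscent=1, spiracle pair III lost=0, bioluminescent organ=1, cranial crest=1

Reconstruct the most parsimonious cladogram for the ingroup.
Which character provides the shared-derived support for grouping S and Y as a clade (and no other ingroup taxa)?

bioluminescent organ

Character polarity is set by the outgroup: the derived state is whichever differs from the outgroup's state, so for nictitating membrane, fruit dehiscent, spiracle pair III lost the derived state is '0', and for the remaining characters it is '1'.
nictitating membrane (derived state '0') is unique to S (autapomorphy; uninformative for grouping).
All ingroup taxa share the derived state '1' for wing venation reduced; it defines the ingroup but does not resolve relationships within it.
fruit dehiscent (derived state '0') is unique to H (autapomorphy; uninformative for grouping).
spiracle pair III lost: derived state '0' in D, H, S, and Y only — synapomorphy for {D, H, S, Y}.
bioluminescent organ (derived state '1') is shared by S and Y — a synapomorphy uniting that clade.
cranial crest: derived state '1' in D, S, and Y only — synapomorphy for {D, S, Y}.
Most parsimonious ingroup topology: ((((S,Y),D),H),J).
The clade {S, Y} is supported by bioluminescent organ: its derived state '1' occurs in exactly those taxa and in no other taxon (including the outgroup).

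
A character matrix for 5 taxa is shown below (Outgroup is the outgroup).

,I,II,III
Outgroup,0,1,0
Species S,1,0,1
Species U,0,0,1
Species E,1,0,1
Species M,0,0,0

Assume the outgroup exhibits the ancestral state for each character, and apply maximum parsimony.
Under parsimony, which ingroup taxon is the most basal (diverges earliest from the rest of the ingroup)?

Species M

Character polarity is set by the outgroup: the derived state is whichever differs from the outgroup's state, so for II the derived state is '0', and for the remaining characters it is '1'.
Only Species E and Species S show the derived state '1' for I, supporting them as a clade.
All ingroup taxa share the derived state '0' for II; it defines the ingroup but does not resolve relationships within it.
Only Species E, Species S, and Species U show the derived state '1' for III, supporting them as a clade.
Most parsimonious ingroup topology: (((Species S,Species E),Species U),Species M).
Species M is sister to the clade containing all other ingroup taxa, so it is the earliest-diverging (most basal) ingroup lineage.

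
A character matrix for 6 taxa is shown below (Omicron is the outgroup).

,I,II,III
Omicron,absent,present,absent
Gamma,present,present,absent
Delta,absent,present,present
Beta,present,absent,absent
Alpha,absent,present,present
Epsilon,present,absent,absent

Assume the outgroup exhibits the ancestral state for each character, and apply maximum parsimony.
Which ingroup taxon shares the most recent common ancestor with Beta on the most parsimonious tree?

Epsilon

Character polarity is set by the outgroup: the derived state is whichever differs from the outgroup's state, so for II the derived state is 'absent', and for the remaining characters it is 'present'.
I (derived state 'present') is shared by Beta, Epsilon, and Gamma — a synapomorphy uniting that clade.
II: derived state 'absent' in Beta and Epsilon only — synapomorphy for {Beta, Epsilon}.
III (derived state 'present') is shared by Alpha and Delta — a synapomorphy uniting that clade.
Most parsimonious ingroup topology: ((Gamma,(Beta,Epsilon)),(Delta,Alpha)).
Beta and Epsilon form a cherry on this tree, so they are sister taxa.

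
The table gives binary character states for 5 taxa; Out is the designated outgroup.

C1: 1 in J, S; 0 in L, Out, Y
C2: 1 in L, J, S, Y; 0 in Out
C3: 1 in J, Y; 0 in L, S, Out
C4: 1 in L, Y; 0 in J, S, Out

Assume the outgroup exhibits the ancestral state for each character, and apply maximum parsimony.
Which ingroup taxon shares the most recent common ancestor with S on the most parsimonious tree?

J

The outgroup has state '0' for every character, so '1' is the derived state throughout.
C1 (derived state '1') is shared by J and S — a synapomorphy uniting that clade.
All ingroup taxa share the derived state '1' for C2; it defines the ingroup but does not resolve relationships within it.
C3 groups J and Y, which is incompatible with the clades supported by the remaining characters; treating it as convergent (homoplasy) costs fewer steps than any alternative tree.
Only L and Y show the derived state '1' for C4, supporting them as a clade.
Most parsimonious ingroup topology: ((L,Y),(J,S)).
S and J form a cherry on this tree, so they are sister taxa.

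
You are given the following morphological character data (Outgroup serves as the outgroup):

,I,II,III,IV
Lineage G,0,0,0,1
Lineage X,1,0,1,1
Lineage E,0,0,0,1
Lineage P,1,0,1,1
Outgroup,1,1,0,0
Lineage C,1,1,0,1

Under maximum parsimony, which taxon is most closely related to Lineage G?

Lineage E

Character polarity is set by the outgroup: the derived state is whichever differs from the outgroup's state, so for I, II the derived state is '0', and for the remaining characters it is '1'.
Only Lineage E and Lineage G show the derived state '0' for I, supporting them as a clade.
II (derived state '0') is shared by Lineage E, Lineage G, Lineage P, and Lineage X — a synapomorphy uniting that clade.
Only Lineage P and Lineage X show the derived state '1' for III, supporting them as a clade.
All ingroup taxa share the derived state '1' for IV; it defines the ingroup but does not resolve relationships within it.
Most parsimonious ingroup topology: (Lineage C,((Lineage P,Lineage X),(Lineage E,Lineage G))).
Lineage G and Lineage E form a cherry on this tree, so they are sister taxa.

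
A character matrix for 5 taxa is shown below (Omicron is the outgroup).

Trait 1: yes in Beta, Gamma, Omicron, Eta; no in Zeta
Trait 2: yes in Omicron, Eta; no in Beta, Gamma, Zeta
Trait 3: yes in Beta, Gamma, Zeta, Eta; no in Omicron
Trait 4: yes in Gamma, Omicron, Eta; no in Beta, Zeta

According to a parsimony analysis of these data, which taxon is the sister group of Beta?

Zeta

Character polarity is set by the outgroup: the derived state is whichever differs from the outgroup's state, so for Trait 1, Trait 2, Trait 4 the derived state is 'no', and for the remaining characters it is 'yes'.
Trait 1 (derived state 'no') is unique to Zeta (autapomorphy; uninformative for grouping).
Trait 2 (derived state 'no') is shared by Beta, Gamma, and Zeta — a synapomorphy uniting that clade.
Trait 3 (derived state 'yes') is shared by all ingroup taxa — unites the whole ingroup.
Trait 4: derived state 'no' in Beta and Zeta only — synapomorphy for {Beta, Zeta}.
Most parsimonious ingroup topology: (Eta,(Gamma,(Beta,Zeta))).
Beta and Zeta form a cherry on this tree, so they are sister taxa.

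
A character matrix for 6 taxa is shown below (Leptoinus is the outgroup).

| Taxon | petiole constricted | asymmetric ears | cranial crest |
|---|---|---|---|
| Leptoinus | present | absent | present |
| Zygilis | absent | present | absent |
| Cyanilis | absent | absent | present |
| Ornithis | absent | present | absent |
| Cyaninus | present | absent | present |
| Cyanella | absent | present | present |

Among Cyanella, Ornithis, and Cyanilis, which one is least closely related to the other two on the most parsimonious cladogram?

Character polarity is set by the outgroup: the derived state is whichever differs from the outgroup's state, so for petiole constricted, cranial crest the derived state is 'absent', and for the remaining characters it is 'present'.
Only Cyanella, Cyanilis, Ornithis, and Zygilis show the derived state 'absent' for petiole constricted, supporting them as a clade.
Only Cyanella, Ornithis, and Zygilis show the derived state 'present' for asymmetric ears, supporting them as a clade.
cranial crest: derived state 'absent' in Ornithis and Zygilis only — synapomorphy for {Ornithis, Zygilis}.
Most parsimonious ingroup topology: (((Cyanella,(Ornithis,Zygilis)),Cyanilis),Cyaninus).
Ornithis and Cyanella share a more recent common ancestor with each other than either does with Cyanilis, so Cyanilis is the least closely related of the three.

Cyanilis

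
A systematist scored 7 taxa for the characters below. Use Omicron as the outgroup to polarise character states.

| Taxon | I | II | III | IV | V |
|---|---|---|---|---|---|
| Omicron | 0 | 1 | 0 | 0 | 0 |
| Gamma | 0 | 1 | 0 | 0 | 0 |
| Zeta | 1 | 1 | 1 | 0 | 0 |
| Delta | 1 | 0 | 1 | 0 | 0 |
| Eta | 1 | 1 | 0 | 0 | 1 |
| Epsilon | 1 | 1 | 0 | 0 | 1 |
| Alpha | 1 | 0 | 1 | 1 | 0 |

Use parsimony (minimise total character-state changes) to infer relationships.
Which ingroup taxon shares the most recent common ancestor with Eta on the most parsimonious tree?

Epsilon

Character polarity is set by the outgroup: the derived state is whichever differs from the outgroup's state, so for II the derived state is '0', and for the remaining characters it is '1'.
I: derived state '1' in Alpha, Delta, Epsilon, Eta, and Zeta only — synapomorphy for {Alpha, Delta, Epsilon, Eta, Zeta}.
II: derived state '0' in Alpha and Delta only — synapomorphy for {Alpha, Delta}.
Only Alpha, Delta, and Zeta show the derived state '1' for III, supporting them as a clade.
IV (derived state '1') is unique to Alpha (autapomorphy; uninformative for grouping).
Only Epsilon and Eta show the derived state '1' for V, supporting them as a clade.
Most parsimonious ingroup topology: (Gamma,((Zeta,(Delta,Alpha)),(Eta,Epsilon))).
Eta and Epsilon form a cherry on this tree, so they are sister taxa.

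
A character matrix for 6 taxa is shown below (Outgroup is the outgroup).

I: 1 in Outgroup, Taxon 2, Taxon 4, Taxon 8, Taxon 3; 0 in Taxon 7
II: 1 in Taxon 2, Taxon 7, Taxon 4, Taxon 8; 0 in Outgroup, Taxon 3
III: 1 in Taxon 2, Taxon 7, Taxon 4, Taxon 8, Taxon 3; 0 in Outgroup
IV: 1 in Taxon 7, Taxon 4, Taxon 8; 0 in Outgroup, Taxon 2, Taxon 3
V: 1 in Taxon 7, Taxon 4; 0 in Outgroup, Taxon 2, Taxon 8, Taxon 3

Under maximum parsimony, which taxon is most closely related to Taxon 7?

Taxon 4

Character polarity is set by the outgroup: the derived state is whichever differs from the outgroup's state, so for I the derived state is '0', and for the remaining characters it is '1'.
I (derived state '0') is unique to Taxon 7 (autapomorphy; uninformative for grouping).
II (derived state '1') is shared by Taxon 2, Taxon 4, Taxon 7, and Taxon 8 — a synapomorphy uniting that clade.
III (derived state '1') is shared by all ingroup taxa — unites the whole ingroup.
Only Taxon 4, Taxon 7, and Taxon 8 show the derived state '1' for IV, supporting them as a clade.
V: derived state '1' in Taxon 4 and Taxon 7 only — synapomorphy for {Taxon 4, Taxon 7}.
Most parsimonious ingroup topology: ((Taxon 2,((Taxon 7,Taxon 4),Taxon 8)),Taxon 3).
Taxon 7 and Taxon 4 form a cherry on this tree, so they are sister taxa.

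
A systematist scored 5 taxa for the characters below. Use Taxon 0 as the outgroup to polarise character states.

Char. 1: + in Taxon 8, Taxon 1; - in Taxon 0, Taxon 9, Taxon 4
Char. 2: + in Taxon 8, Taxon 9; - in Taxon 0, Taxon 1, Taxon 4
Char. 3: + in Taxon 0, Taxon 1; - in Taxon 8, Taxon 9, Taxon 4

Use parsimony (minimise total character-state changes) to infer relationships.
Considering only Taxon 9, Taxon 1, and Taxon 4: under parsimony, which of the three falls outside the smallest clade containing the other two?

Character polarity is set by the outgroup: the derived state is whichever differs from the outgroup's state, so for Char. 3 the derived state is '-', and for the remaining characters it is '+'.
Char. 1 groups Taxon 1 and Taxon 8, which is incompatible with the clades supported by the remaining characters; treating it as convergent (homoplasy) costs fewer steps than any alternative tree.
Char. 2: derived state '+' in Taxon 8 and Taxon 9 only — synapomorphy for {Taxon 8, Taxon 9}.
Only Taxon 4, Taxon 8, and Taxon 9 show the derived state '-' for Char. 3, supporting them as a clade.
Most parsimonious ingroup topology: (((Taxon 8,Taxon 9),Taxon 4),Taxon 1).
Taxon 4 and Taxon 9 share a more recent common ancestor with each other than either does with Taxon 1, so Taxon 1 is the least closely related of the three.

Taxon 1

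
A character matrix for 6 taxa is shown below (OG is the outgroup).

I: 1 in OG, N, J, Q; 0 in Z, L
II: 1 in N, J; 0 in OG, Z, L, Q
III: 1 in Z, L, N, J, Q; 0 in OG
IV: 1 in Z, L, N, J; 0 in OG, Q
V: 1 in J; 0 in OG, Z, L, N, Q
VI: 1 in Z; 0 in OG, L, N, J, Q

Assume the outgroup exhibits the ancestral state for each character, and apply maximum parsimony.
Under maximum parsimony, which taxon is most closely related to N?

J

Character polarity is set by the outgroup: the derived state is whichever differs from the outgroup's state, so for I the derived state is '0', and for the remaining characters it is '1'.
I: derived state '0' in L and Z only — synapomorphy for {L, Z}.
Only J and N show the derived state '1' for II, supporting them as a clade.
All ingroup taxa share the derived state '1' for III; it defines the ingroup but does not resolve relationships within it.
Only J, L, N, and Z show the derived state '1' for IV, supporting them as a clade.
V: derived state '1' in J only — an autapomorphy, so it tells us nothing about relationships among taxa.
VI (derived state '1') is unique to Z (autapomorphy; uninformative for grouping).
Most parsimonious ingroup topology: (((Z,L),(N,J)),Q).
N and J form a cherry on this tree, so they are sister taxa.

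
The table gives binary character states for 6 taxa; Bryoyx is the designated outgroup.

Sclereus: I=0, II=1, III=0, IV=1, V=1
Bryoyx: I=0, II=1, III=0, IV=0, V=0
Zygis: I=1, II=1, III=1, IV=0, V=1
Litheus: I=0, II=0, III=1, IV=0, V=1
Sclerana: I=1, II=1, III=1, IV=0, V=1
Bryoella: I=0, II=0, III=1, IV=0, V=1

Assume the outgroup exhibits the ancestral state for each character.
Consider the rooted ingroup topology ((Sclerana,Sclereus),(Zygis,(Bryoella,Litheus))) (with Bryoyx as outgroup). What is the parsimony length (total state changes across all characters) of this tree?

Map each character onto ((Sclerana,Sclereus),(Zygis,(Bryoella,Litheus))) (rooted by Bryoyx) and count the minimum state changes it requires (Fitch parsimony):
I: 2; II: 1; III: 2; IV: 1; V: 1.
Total tree length = 7.

7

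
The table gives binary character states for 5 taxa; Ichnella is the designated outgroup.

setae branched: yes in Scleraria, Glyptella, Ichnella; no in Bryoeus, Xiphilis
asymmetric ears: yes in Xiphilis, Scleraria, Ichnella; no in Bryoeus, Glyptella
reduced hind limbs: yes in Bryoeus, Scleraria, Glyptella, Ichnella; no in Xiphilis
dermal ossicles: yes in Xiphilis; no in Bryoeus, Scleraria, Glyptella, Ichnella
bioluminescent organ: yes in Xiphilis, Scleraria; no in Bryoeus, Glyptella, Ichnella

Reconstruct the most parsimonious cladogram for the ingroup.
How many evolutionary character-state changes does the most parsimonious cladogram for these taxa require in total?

6

Character polarity is set by the outgroup: the derived state is whichever differs from the outgroup's state, so for setae branched, asymmetric ears, reduced hind limbs the derived state is 'no', and for the remaining characters it is 'yes'.
setae branched groups Bryoeus and Xiphilis, which is incompatible with the clades supported by the remaining characters; treating it as convergent (homoplasy) costs fewer steps than any alternative tree.
asymmetric ears (derived state 'no') is shared by Bryoeus and Glyptella — a synapomorphy uniting that clade.
reduced hind limbs: derived state 'no' in Xiphilis only — an autapomorphy, so it tells us nothing about relationships among taxa.
dermal ossicles (derived state 'yes') is unique to Xiphilis (autapomorphy; uninformative for grouping).
bioluminescent organ: derived state 'yes' in Scleraria and Xiphilis only — synapomorphy for {Scleraria, Xiphilis}.
Most parsimonious ingroup topology: ((Xiphilis,Scleraria),(Glyptella,Bryoeus)).
Changes per character on this tree: setae branched: 2; asymmetric ears: 1; reduced hind limbs: 1; dermal ossicles: 1; bioluminescent organ: 1.
Total = 6.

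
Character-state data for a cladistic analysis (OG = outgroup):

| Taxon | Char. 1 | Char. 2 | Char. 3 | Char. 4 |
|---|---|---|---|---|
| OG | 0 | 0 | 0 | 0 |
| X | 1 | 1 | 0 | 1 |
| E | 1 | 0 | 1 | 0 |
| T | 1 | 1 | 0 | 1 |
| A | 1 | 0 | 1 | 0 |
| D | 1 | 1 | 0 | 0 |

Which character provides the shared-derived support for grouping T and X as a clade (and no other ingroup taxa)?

The outgroup has state '0' for every character, so '1' is the derived state throughout.
Char. 1 (derived state '1') is shared by all ingroup taxa — unites the whole ingroup.
Char. 2 (derived state '1') is shared by D, T, and X — a synapomorphy uniting that clade.
Char. 3 (derived state '1') is shared by A and E — a synapomorphy uniting that clade.
Only T and X show the derived state '1' for Char. 4, supporting them as a clade.
Most parsimonious ingroup topology: (((X,T),D),(E,A)).
The clade {T, X} is supported by Char. 4: its derived state '1' occurs in exactly those taxa and in no other taxon (including the outgroup).

Char. 4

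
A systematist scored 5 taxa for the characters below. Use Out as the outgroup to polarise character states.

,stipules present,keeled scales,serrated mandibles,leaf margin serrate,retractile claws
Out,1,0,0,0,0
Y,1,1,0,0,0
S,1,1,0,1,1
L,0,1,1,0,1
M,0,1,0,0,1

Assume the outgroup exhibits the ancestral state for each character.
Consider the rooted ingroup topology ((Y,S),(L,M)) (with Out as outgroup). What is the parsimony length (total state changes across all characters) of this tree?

6

Map each character onto ((Y,S),(L,M)) (rooted by Out) and count the minimum state changes it requires (Fitch parsimony):
stipules present: 1; keeled scales: 1; serrated mandibles: 1; leaf margin serrate: 1; retractile claws: 2.
Total tree length = 6.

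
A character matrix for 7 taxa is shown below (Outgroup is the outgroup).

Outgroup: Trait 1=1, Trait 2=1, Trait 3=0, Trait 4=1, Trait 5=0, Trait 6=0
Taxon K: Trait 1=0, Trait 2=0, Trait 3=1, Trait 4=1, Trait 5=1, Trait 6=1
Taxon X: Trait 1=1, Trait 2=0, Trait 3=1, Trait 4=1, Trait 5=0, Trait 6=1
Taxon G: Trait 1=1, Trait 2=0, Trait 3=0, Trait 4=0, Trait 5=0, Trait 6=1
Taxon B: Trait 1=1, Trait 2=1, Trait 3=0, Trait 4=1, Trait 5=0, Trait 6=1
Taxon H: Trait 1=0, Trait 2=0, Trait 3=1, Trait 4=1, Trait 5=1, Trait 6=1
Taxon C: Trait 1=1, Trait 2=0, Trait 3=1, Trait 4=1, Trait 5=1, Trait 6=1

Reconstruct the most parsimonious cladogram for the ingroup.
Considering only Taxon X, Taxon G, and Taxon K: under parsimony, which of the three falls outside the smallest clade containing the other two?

Taxon G

Character polarity is set by the outgroup: the derived state is whichever differs from the outgroup's state, so for Trait 1, Trait 2, Trait 4 the derived state is '0', and for the remaining characters it is '1'.
Only Taxon H and Taxon K show the derived state '0' for Trait 1, supporting them as a clade.
Trait 2: derived state '0' in Taxon C, Taxon G, Taxon H, Taxon K, and Taxon X only — synapomorphy for {Taxon C, Taxon G, Taxon H, Taxon K, Taxon X}.
Trait 3 (derived state '1') is shared by Taxon C, Taxon H, Taxon K, and Taxon X — a synapomorphy uniting that clade.
Trait 4 (derived state '0') is unique to Taxon G (autapomorphy; uninformative for grouping).
Only Taxon C, Taxon H, and Taxon K show the derived state '1' for Trait 5, supporting them as a clade.
Trait 6 (derived state '1') is shared by all ingroup taxa — unites the whole ingroup.
Most parsimonious ingroup topology: (((((Taxon K,Taxon H),Taxon C),Taxon X),Taxon G),Taxon B).
Taxon X and Taxon K share a more recent common ancestor with each other than either does with Taxon G, so Taxon G is the least closely related of the three.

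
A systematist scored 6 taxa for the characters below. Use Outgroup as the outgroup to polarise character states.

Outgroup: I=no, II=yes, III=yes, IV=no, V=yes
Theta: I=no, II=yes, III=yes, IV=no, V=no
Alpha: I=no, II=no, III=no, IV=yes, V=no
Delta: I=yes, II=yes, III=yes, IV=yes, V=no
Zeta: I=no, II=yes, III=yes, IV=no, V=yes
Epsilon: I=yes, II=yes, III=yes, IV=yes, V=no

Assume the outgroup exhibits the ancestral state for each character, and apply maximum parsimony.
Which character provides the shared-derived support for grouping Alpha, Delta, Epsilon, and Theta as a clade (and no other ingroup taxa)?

V

Character polarity is set by the outgroup: the derived state is whichever differs from the outgroup's state, so for II, III, V the derived state is 'no', and for the remaining characters it is 'yes'.
I: derived state 'yes' in Delta and Epsilon only — synapomorphy for {Delta, Epsilon}.
II: derived state 'no' in Alpha only — an autapomorphy, so it tells us nothing about relationships among taxa.
III: derived state 'no' in Alpha only — an autapomorphy, so it tells us nothing about relationships among taxa.
IV: derived state 'yes' in Alpha, Delta, and Epsilon only — synapomorphy for {Alpha, Delta, Epsilon}.
V (derived state 'no') is shared by Alpha, Delta, Epsilon, and Theta — a synapomorphy uniting that clade.
Most parsimonious ingroup topology: ((Theta,(Alpha,(Delta,Epsilon))),Zeta).
The clade {Alpha, Delta, Epsilon, Theta} is supported by V: its derived state 'no' occurs in exactly those taxa and in no other taxon (including the outgroup).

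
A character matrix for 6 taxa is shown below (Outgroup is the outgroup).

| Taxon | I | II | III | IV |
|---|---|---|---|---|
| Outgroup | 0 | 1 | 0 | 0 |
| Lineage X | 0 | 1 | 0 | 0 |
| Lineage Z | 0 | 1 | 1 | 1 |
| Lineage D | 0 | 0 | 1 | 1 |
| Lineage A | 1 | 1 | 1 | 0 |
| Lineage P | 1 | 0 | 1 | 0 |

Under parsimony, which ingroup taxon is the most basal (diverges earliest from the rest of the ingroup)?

Lineage X

Character polarity is set by the outgroup: the derived state is whichever differs from the outgroup's state, so for II the derived state is '0', and for the remaining characters it is '1'.
Only Lineage A and Lineage P show the derived state '1' for I, supporting them as a clade.
II groups Lineage D and Lineage P, which is incompatible with the clades supported by the remaining characters; treating it as convergent (homoplasy) costs fewer steps than any alternative tree.
III: derived state '1' in Lineage A, Lineage D, Lineage P, and Lineage Z only — synapomorphy for {Lineage A, Lineage D, Lineage P, Lineage Z}.
IV (derived state '1') is shared by Lineage D and Lineage Z — a synapomorphy uniting that clade.
Most parsimonious ingroup topology: (Lineage X,((Lineage Z,Lineage D),(Lineage A,Lineage P))).
Lineage X is sister to the clade containing all other ingroup taxa, so it is the earliest-diverging (most basal) ingroup lineage.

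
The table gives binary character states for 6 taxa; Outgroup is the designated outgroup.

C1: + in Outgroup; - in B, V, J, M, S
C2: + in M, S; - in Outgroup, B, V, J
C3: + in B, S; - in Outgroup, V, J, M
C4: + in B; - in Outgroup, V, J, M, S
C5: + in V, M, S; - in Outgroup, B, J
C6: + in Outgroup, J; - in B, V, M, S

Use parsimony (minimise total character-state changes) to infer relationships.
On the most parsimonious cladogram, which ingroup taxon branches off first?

J

Character polarity is set by the outgroup: the derived state is whichever differs from the outgroup's state, so for C1, C6 the derived state is '-', and for the remaining characters it is '+'.
All ingroup taxa share the derived state '-' for C1; it defines the ingroup but does not resolve relationships within it.
C2: derived state '+' in M and S only — synapomorphy for {M, S}.
C3 groups B and S, which is incompatible with the clades supported by the remaining characters; treating it as convergent (homoplasy) costs fewer steps than any alternative tree.
C4 (derived state '+') is unique to B (autapomorphy; uninformative for grouping).
C5: derived state '+' in M, S, and V only — synapomorphy for {M, S, V}.
Only B, M, S, and V show the derived state '-' for C6, supporting them as a clade.
Most parsimonious ingroup topology: ((B,(V,(M,S))),J).
J is sister to the clade containing all other ingroup taxa, so it is the earliest-diverging (most basal) ingroup lineage.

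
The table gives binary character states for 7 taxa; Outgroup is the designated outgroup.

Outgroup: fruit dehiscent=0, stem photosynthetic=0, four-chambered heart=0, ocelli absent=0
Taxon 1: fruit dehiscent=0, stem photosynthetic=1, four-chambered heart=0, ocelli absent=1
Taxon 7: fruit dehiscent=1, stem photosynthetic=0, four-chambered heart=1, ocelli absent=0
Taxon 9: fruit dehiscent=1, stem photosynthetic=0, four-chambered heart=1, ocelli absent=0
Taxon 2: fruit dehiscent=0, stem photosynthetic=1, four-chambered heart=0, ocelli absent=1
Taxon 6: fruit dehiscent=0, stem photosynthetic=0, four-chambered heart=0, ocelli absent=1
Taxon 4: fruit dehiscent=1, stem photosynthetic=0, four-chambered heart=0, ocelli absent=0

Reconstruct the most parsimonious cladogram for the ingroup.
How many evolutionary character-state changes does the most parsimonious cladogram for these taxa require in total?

The outgroup has state '0' for every character, so '1' is the derived state throughout.
fruit dehiscent (derived state '1') is shared by Taxon 4, Taxon 7, and Taxon 9 — a synapomorphy uniting that clade.
stem photosynthetic: derived state '1' in Taxon 1 and Taxon 2 only — synapomorphy for {Taxon 1, Taxon 2}.
Only Taxon 7 and Taxon 9 show the derived state '1' for four-chambered heart, supporting them as a clade.
ocelli absent: derived state '1' in Taxon 1, Taxon 2, and Taxon 6 only — synapomorphy for {Taxon 1, Taxon 2, Taxon 6}.
Most parsimonious ingroup topology: (((Taxon 1,Taxon 2),Taxon 6),((Taxon 7,Taxon 9),Taxon 4)).
Changes per character on this tree: fruit dehiscent: 1; stem photosynthetic: 1; four-chambered heart: 1; ocelli absent: 1.
Total = 4.

4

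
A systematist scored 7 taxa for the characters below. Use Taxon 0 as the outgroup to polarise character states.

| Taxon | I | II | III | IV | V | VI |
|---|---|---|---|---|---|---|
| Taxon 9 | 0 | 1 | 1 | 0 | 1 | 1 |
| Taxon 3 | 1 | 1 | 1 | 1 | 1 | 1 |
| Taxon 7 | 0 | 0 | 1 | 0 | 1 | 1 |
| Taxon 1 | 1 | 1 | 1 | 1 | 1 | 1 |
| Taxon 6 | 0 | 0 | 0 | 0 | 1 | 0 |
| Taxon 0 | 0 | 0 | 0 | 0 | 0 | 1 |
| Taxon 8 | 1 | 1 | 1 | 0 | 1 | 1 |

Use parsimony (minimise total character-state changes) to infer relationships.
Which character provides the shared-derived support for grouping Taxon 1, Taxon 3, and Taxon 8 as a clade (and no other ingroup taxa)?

I

Character polarity is set by the outgroup: the derived state is whichever differs from the outgroup's state, so for VI the derived state is '0', and for the remaining characters it is '1'.
Only Taxon 1, Taxon 3, and Taxon 8 show the derived state '1' for I, supporting them as a clade.
II (derived state '1') is shared by Taxon 1, Taxon 3, Taxon 8, and Taxon 9 — a synapomorphy uniting that clade.
III: derived state '1' in Taxon 1, Taxon 3, Taxon 7, Taxon 8, and Taxon 9 only — synapomorphy for {Taxon 1, Taxon 3, Taxon 7, Taxon 8, Taxon 9}.
IV: derived state '1' in Taxon 1 and Taxon 3 only — synapomorphy for {Taxon 1, Taxon 3}.
V (derived state '1') is shared by all ingroup taxa — unites the whole ingroup.
VI (derived state '0') is unique to Taxon 6 (autapomorphy; uninformative for grouping).
Most parsimonious ingroup topology: (((((Taxon 1,Taxon 3),Taxon 8),Taxon 9),Taxon 7),Taxon 6).
The clade {Taxon 1, Taxon 3, Taxon 8} is supported by I: its derived state '1' occurs in exactly those taxa and in no other taxon (including the outgroup).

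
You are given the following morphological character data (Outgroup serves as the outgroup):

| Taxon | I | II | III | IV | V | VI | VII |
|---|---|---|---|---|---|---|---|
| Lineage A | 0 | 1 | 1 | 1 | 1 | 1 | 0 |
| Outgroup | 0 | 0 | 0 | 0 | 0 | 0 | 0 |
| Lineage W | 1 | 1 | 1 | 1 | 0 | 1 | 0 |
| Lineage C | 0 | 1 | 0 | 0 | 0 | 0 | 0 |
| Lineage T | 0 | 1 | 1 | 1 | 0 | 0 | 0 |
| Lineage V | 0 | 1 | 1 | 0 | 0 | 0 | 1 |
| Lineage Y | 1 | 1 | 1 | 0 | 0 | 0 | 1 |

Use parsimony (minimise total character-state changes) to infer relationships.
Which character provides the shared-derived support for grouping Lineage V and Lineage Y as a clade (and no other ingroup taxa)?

The outgroup has state '0' for every character, so '1' is the derived state throughout.
I (state '1') occurs in Lineage W and Lineage Y but conflicts with the nesting implied by the other characters — most parsimoniously interpreted as homoplasy.
All ingroup taxa share the derived state '1' for II; it defines the ingroup but does not resolve relationships within it.
III: derived state '1' in Lineage A, Lineage T, Lineage V, Lineage W, and Lineage Y only — synapomorphy for {Lineage A, Lineage T, Lineage V, Lineage W, Lineage Y}.
IV: derived state '1' in Lineage A, Lineage T, and Lineage W only — synapomorphy for {Lineage A, Lineage T, Lineage W}.
V (derived state '1') is unique to Lineage A (autapomorphy; uninformative for grouping).
VI (derived state '1') is shared by Lineage A and Lineage W — a synapomorphy uniting that clade.
VII: derived state '1' in Lineage V and Lineage Y only — synapomorphy for {Lineage V, Lineage Y}.
Most parsimonious ingroup topology: (((Lineage Y,Lineage V),(Lineage T,(Lineage W,Lineage A))),Lineage C).
The clade {Lineage V, Lineage Y} is supported by VII: its derived state '1' occurs in exactly those taxa and in no other taxon (including the outgroup).

VII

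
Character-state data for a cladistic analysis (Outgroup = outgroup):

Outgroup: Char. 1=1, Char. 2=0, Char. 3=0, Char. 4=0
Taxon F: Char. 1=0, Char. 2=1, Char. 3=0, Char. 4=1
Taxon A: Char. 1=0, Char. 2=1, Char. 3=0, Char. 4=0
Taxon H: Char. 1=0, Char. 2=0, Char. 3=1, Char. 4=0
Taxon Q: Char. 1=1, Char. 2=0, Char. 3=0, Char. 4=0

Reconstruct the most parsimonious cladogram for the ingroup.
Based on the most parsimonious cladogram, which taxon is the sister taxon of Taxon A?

Taxon F

Character polarity is set by the outgroup: the derived state is whichever differs from the outgroup's state, so for Char. 1 the derived state is '0', and for the remaining characters it is '1'.
Char. 1: derived state '0' in Taxon A, Taxon F, and Taxon H only — synapomorphy for {Taxon A, Taxon F, Taxon H}.
Only Taxon A and Taxon F show the derived state '1' for Char. 2, supporting them as a clade.
Char. 3: derived state '1' in Taxon H only — an autapomorphy, so it tells us nothing about relationships among taxa.
Char. 4: derived state '1' in Taxon F only — an autapomorphy, so it tells us nothing about relationships among taxa.
Most parsimonious ingroup topology: (((Taxon F,Taxon A),Taxon H),Taxon Q).
Taxon A and Taxon F form a cherry on this tree, so they are sister taxa.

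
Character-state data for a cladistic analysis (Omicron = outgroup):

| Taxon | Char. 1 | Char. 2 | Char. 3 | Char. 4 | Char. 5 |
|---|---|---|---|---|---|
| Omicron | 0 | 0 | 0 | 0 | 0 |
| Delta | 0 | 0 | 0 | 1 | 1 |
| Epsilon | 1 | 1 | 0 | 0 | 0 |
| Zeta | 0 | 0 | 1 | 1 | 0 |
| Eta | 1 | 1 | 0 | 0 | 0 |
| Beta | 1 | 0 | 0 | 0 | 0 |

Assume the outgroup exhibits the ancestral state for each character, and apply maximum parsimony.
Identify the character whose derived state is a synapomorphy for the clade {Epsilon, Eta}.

Char. 2

The outgroup has state '0' for every character, so '1' is the derived state throughout.
Char. 1: derived state '1' in Beta, Epsilon, and Eta only — synapomorphy for {Beta, Epsilon, Eta}.
Only Epsilon and Eta show the derived state '1' for Char. 2, supporting them as a clade.
Char. 3: derived state '1' in Zeta only — an autapomorphy, so it tells us nothing about relationships among taxa.
Char. 4 (derived state '1') is shared by Delta and Zeta — a synapomorphy uniting that clade.
Char. 5: derived state '1' in Delta only — an autapomorphy, so it tells us nothing about relationships among taxa.
Most parsimonious ingroup topology: ((Delta,Zeta),((Epsilon,Eta),Beta)).
The clade {Epsilon, Eta} is supported by Char. 2: its derived state '1' occurs in exactly those taxa and in no other taxon (including the outgroup).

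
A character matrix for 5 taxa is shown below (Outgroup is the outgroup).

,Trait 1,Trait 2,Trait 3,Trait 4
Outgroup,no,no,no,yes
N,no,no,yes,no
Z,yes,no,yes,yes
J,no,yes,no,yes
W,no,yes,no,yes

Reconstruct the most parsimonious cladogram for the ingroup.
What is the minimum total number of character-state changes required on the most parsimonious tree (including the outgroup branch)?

4

Character polarity is set by the outgroup: the derived state is whichever differs from the outgroup's state, so for Trait 4 the derived state is 'no', and for the remaining characters it is 'yes'.
Trait 1 (derived state 'yes') is unique to Z (autapomorphy; uninformative for grouping).
Trait 2: derived state 'yes' in J and W only — synapomorphy for {J, W}.
Trait 3: derived state 'yes' in N and Z only — synapomorphy for {N, Z}.
Trait 4 (derived state 'no') is unique to N (autapomorphy; uninformative for grouping).
Most parsimonious ingroup topology: ((N,Z),(J,W)).
Changes per character on this tree: Trait 1: 1; Trait 2: 1; Trait 3: 1; Trait 4: 1.
Total = 4.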